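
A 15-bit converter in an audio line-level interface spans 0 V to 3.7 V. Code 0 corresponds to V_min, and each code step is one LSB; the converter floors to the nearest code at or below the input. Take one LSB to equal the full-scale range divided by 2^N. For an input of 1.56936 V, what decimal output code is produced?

Span = 3.7 V. LSB = 3.7 V / 2^15 ≈ 112.9 µV.
code = ⌊(V_in − V_min)/LSB⌋ = ⌊(V_in − V_min) × 2^15 / range⌋
     = ⌊(1.56936 − (0)) × 32768 / 3.7⌋ = ⌊1.56936 × 32768/3.7⌋
     = ⌊13898.591⌋ = 13898.

13898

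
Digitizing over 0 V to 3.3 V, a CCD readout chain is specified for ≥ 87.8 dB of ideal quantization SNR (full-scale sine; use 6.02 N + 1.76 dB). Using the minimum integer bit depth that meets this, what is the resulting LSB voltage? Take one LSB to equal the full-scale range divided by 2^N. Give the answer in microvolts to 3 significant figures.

101 µV

Range is 3.3 V.
6.02 N + 1.76 ≥ 87.8 gives N ≥ 14.292, so the minimum integer is 15.
LSB = 3.3 V ÷ 2^15 = 3.3/32768 V = 101 µV.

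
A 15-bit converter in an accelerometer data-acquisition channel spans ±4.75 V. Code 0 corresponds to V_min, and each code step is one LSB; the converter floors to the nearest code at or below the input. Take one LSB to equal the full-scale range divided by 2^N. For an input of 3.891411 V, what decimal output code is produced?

29806

The full-scale span is 4.75 − (-4.75) = 9.5 V. LSB = 9.5 V / 2^15 ≈ 289.9 µV.
(V_in − V_min) × 2^15/range = (3.891411 − (-4.75)) × 32768/9.5 = 29806.501.
Floor → code = 29806.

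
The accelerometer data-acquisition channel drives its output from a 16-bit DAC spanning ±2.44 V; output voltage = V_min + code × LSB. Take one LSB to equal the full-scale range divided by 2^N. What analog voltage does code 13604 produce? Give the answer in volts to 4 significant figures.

-1.427 V

Full-scale range = 2.44 V − (-2.44 V) = 4.88 V. LSB = 4.88 V / 2^16.
V_out = -2.44 + 13604 × (4.88/65536) V
      = -2.44 V + 1.01299 V = -1.42701 V.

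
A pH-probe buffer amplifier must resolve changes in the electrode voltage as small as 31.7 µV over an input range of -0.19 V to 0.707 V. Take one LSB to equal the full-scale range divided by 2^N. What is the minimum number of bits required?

Range = 0.707 − (-0.19) = 0.897 V.
Levels needed ≥ 0.897/31.7 µV = 28300. 2^15 = 32768 suffices, so N_min = 15.

15 bits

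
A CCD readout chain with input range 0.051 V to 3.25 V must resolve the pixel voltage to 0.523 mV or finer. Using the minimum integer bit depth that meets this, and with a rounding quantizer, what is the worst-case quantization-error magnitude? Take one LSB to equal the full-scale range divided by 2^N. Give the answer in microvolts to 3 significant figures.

Range = 3.25 − (0.051) = 3.199 V.
Required number of levels: 3.199/0.523 mV = 6116.6; smallest N with 2^N ≥ that is 13.
LSB = 3.199 V / 2^13 = 390.50 µV.
Half an LSB is 195 µV.

195 µV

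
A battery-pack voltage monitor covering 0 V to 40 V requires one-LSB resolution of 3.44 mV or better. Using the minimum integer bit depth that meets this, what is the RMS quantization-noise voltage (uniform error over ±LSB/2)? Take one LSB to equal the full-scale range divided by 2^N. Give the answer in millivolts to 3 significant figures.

0.705 mV

V_FS = 40 V.
40 V / 3.44 mV = 11630. Since 2^13 = 8192 and 2^14 = 16384, N = 14.
LSB = 40 V / 2^14 = 2.4414 mV.
σ_q = LSB/√12 = 2.4414 mV/3.4641 = 0.705 mV.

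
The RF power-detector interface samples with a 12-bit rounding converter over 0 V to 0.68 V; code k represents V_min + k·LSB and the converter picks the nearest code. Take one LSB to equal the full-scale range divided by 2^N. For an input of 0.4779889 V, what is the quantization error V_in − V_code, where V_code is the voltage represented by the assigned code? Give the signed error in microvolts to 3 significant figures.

Span = 0.68 V. LSB = 0.68 V / 2^12 ≈ 166.0 µV.
(V_in − V_min)/LSB = (0.4779889 − (0)) × 4096/0.68 = 2879.1802 → nearest code k = 2879.
V_code = 0 + (2879/4096) × 0.68 = 0.4779589844 V.
e = 0.4779889 − (0.4779589844) = +29.9 µV.

+29.9 µV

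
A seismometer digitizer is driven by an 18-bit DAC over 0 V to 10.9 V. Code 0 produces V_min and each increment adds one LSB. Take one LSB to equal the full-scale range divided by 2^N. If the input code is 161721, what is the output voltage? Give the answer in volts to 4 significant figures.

6.724 V

Range is 10.9 V. LSB = 10.9 V / 2^18.
V_out = V_min + code × LSB = 0 V + 161721 × 10.9 V / 262144
      = 0 + 6.72439 = 6.72439 V.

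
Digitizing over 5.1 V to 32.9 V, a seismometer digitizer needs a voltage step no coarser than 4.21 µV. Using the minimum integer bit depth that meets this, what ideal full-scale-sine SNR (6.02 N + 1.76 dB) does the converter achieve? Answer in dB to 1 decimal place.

The full-scale span is 32.9 − (5.1) = 27.8 V.
Levels needed ≥ 27.8/4.21 µV = 6.603e6. 2^23 = 8388608 suffices, so N_min = 23.
6.02(23) + 1.76 = 140.22 dB.

140.2 dB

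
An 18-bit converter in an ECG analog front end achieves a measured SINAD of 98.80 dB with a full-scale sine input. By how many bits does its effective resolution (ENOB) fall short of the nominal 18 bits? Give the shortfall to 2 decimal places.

1.88 bits

N_eff = (98.80 − 1.76)/6.02 = 16.1196 bits.
18 − 16.1196 = 1.88 bits below nominal.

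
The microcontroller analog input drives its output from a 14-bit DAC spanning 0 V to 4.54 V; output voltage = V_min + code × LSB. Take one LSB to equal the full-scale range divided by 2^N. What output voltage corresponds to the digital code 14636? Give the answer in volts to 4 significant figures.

4.056 V

Span = 4.54 V. LSB = 4.54 V / 2^14.
V_out = V_min + code × LSB = 0 V + 14636 × 4.54 V / 16384
      = 0 + 4.05563 = 4.05563 V.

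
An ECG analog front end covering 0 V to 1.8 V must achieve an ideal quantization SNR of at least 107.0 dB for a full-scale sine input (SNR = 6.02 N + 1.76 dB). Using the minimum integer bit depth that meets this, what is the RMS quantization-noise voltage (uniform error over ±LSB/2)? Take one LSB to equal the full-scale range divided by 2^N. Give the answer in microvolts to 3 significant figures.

Range is 1.8 V.
N ≥ (107.0 − 1.76)/6.02 = 17.482 → N_min = 18.
LSB = 1.8 V ÷ 2^18 = 1.8/262144 V = 6.8665 µV.
σ_q = LSB/√12 = 6.8665 µV/3.4641 = 1.98 µV.

1.98 µV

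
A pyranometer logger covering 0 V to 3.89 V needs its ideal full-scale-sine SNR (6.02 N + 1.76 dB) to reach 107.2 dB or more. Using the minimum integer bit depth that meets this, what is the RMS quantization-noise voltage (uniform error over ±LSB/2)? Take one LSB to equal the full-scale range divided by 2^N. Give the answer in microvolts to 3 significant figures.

4.28 µV

Range is 3.89 V.
6.02 N + 1.76 ≥ 107.2 gives N ≥ 17.515, so the minimum integer is 18.
LSB = 3.89 V ÷ 2^18 = 3.89/262144 V = 14.839 µV.
RMS noise = LSB/√12 = 4.28 µV.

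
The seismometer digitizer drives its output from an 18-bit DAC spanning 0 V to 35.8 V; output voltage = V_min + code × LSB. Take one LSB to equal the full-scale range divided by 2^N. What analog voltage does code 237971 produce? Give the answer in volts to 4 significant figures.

32.50 V

Full-scale range = 35.8 V. LSB = 35.8 V / 2^18.
V_out = V_min + code × LSB = 0 V + 237971 × 35.8 V / 262144
      = 0 + 32.4988 = 32.4988 V.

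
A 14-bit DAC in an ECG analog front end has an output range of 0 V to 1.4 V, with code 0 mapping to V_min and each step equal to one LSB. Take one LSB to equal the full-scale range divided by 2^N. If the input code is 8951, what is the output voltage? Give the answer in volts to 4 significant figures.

0.7649 V

V_FS = 1.4 V. LSB = 1.4 V / 2^14.
V_out = 0 + 8951 × (1.4/16384) V
      = 0 + 0.764856 = 0.764856 V.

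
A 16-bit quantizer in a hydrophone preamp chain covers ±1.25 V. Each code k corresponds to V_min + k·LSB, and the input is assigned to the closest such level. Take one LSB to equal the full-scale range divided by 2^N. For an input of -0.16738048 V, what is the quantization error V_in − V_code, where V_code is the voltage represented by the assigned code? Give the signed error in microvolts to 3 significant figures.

Span: 1.25 V − (-1.25 V) = 2.5 V. LSB = 2.5 V / 2^16 ≈ 38.15 µV.
Position in LSBs: (-0.16738048 − (-1.25)) × 65536/2.5 = 28380.2211; rounding gives k = 28380.
Reconstructed level: -1.25 + 28380 × 2.5/65536 V = -0.16738891602 V.
Error = V_in − V_code = -0.16738048 − (-0.16738891602) = +8.44 µV.

+8.44 µV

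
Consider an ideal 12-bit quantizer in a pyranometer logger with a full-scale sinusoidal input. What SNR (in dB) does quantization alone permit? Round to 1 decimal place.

74.0 dB

SNR = 6.02·12 + 1.76 = 74.00 dB.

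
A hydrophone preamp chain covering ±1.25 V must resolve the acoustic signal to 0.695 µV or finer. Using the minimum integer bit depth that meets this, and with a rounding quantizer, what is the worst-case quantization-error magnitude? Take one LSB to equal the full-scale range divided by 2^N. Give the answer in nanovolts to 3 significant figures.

Full-scale range = 1.25 V − (-1.25 V) = 2.5 V.
2.5 V / 0.695 µV = 3.597e6. Since 2^21 = 2097152 and 2^22 = 4194304, N = 22.
Step size = 2.5/4194304 V = 0.59605 µV.
Max error for round-to-nearest is LSB/2 = 298 nV.

298 nV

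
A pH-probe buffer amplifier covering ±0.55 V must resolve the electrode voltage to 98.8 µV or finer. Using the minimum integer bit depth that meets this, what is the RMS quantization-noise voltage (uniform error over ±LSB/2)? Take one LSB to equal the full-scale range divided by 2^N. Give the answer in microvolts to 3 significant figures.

Full-scale range = 0.55 V − (-0.55 V) = 1.1 V.
Levels needed ≥ 1.1/98.8 µV = 11130. 2^14 = 16384 suffices, so N_min = 14.
LSB = 1.1 V / 2^14 = 67.139 µV.
V_rms = LSB/√12 = 19.4 µV.

19.4 µV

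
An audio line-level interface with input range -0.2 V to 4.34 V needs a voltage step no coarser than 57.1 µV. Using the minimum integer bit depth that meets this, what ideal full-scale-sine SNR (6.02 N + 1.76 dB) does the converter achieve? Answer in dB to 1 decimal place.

Range = 4.34 − (-0.2) = 4.54 V.
Required number of levels: 4.54/57.1 µV = 79510; smallest N with 2^N ≥ that is 17.
6.02(17) + 1.76 = 104.10 dB.

104.1 dB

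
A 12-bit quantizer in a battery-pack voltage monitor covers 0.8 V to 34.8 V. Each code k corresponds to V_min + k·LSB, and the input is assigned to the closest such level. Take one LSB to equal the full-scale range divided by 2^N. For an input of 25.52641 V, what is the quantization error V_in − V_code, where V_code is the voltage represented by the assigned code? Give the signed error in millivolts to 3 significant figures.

−1.62 mV

Range = 34.8 − (0.8) = 34 V. LSB = 34 V / 2^12 ≈ 8.301 mV.
(V_in − V_min)/LSB = (25.52641 − (0.8)) × 4096/34 = 2978.8052 → nearest code k = 2979.
V_code = V_min + k × range/2^12 = 0.8 + 2979 × 34/4096 = 25.52802734 V.
V_in − V_code = 25.52641 − (25.52802734) = −1.62 mV.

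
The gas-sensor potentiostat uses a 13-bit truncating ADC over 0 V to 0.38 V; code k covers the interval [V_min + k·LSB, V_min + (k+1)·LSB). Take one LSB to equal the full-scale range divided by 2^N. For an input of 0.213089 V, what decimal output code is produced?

4593

Full-scale range = 0.38 V. LSB = 0.38 V / 2^13 ≈ 46.39 µV.
V_in − V_min = 0.213089 − (0) = 0.213089 V.
Divide by LSB: 0.213089 × 8192/0.38 = 4593.7502.
Truncating gives code 4593.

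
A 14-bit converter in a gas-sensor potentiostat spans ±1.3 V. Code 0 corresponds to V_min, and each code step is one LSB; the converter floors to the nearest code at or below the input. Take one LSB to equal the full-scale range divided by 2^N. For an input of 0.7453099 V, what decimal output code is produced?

Range = 1.3 − (-1.3) = 2.6 V. LSB = 2.6 V / 2^14 ≈ 158.7 µV.
V_in − V_min = 0.7453099 − (-1.3) = 2.0453099 V.
Divide by LSB: 2.0453099 × 16384/2.6 = 12888.5990.
Truncating gives code 12888.

12888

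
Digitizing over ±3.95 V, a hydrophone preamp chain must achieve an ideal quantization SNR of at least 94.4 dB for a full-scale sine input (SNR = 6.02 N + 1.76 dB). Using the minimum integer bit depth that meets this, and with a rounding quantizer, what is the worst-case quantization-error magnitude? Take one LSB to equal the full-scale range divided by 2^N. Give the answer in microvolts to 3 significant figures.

Span: 3.95 V − (-3.95 V) = 7.9 V.
Required N = ⌈(94.4 − 1.76)/6.02⌉ = ⌈15.389⌉ = 16.
Step size = 7.9/65536 V = 120.54 µV.
Half an LSB is 60.3 µV.

60.3 µV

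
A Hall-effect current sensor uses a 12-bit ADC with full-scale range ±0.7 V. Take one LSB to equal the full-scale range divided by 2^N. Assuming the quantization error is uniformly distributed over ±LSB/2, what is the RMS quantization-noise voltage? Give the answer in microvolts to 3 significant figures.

98.7 µV

Range = 0.7 − (-0.7) = 1.4 V.
LSB = 1.4 V / 2^12 = 341.80 µV.
V_rms = LSB/√12 = 341.80 µV / √12 = 98.7 µV.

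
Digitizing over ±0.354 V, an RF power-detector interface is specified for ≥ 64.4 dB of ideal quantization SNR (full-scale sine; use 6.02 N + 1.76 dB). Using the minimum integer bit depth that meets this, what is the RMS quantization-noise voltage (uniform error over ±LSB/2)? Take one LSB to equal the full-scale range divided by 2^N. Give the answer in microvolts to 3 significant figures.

Span: 0.354 V − (-0.354 V) = 0.708 V.
Required N = ⌈(64.4 − 1.76)/6.02⌉ = ⌈10.405⌉ = 11.
LSB = 0.708 V ÷ 2^11 = 0.708/2048 V = 345.70 µV.
RMS noise = LSB/√12 = 99.8 µV.

99.8 µV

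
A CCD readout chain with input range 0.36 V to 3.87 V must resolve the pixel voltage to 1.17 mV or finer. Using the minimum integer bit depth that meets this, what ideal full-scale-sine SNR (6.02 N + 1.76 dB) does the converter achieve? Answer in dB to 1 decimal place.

74.0 dB

Span: 3.87 V − (0.36 V) = 3.51 V.
3.51 V / 1.17 mV = 3000. Since 2^11 = 2048 and 2^12 = 4096, N = 12.
Ideal SNR at N = 12: 6.02·12 + 1.76 = 74.0 dB.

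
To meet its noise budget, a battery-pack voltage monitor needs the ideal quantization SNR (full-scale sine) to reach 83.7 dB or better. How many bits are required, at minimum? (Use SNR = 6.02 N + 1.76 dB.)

14 bits

Solving 6.02 N ≥ 83.7 − 1.76: N ≥ 13.611. Round up → N = 14.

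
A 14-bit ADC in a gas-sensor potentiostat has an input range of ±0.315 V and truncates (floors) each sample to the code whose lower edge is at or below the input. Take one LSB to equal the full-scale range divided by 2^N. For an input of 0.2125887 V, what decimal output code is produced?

Range = 0.315 − (-0.315) = 0.63 V. LSB = 0.63 V / 2^14 ≈ 38.45 µV.
(V_in − V_min) × 2^14/range = (0.2125887 − (-0.315)) × 16384/0.63 = 13720.656.
Floor → code = 13720.

13720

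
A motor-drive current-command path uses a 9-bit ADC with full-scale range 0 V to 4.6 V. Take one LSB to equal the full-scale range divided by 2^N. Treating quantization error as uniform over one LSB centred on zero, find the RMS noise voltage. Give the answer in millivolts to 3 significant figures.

Full-scale range = 4.6 V.
Step size = 4.6/512 V = 8.9844 mV.
RMS of a uniform error over width LSB is LSB/√12 = 2.59 mV.

2.59 mV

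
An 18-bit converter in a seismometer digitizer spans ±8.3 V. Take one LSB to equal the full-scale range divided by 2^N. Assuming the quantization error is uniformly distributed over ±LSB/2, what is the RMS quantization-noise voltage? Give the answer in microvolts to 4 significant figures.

Full-scale range = 8.3 V − (-8.3 V) = 16.6 V.
One LSB is 16.6 V / 262144 = 63.3240 µV.
V_rms = LSB/√12 = 63.3240 µV / √12 = 18.28 µV.

18.28 µV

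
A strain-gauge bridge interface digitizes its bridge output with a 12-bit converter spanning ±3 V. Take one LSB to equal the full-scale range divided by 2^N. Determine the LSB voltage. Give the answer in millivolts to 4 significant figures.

1.465 mV

Full-scale range = 3 V − (-3 V) = 6 V.
2^12 = 4096 levels.
One LSB is 6 V / 4096 = 1.465 mV.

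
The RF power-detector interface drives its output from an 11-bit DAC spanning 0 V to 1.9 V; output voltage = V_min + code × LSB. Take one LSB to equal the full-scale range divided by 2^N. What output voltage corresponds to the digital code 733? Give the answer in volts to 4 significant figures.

Span = 1.9 V. LSB = 1.9 V / 2^11.
V_out = V_min + code × LSB = 0 V + 733 × 1.9 V / 2048
      = 0 V + 0.680029 V = 0.680029 V.

0.6800 V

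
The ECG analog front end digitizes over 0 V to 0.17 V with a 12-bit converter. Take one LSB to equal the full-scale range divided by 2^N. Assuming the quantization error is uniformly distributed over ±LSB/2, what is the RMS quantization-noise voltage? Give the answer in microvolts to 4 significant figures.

Full-scale range = 0.17 V.
LSB = 0.17 V ÷ 2^12 = 0.17/4096 V = 41.5039 µV.
V_rms = LSB/√12 = 41.5039 µV / √12 = 11.98 µV.

11.98 µV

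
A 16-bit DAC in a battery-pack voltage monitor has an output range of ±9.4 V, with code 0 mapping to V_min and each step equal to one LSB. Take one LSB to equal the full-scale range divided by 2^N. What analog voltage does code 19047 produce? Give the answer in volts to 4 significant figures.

Span: 9.4 V − (-9.4 V) = 18.8 V. LSB = 18.8 V / 2^16.
V_out = V_min + code × LSB = -9.4 V + 19047 × 18.8 V / 65536
      = -9.4 + 5.46392 = -3.93608 V.

-3.936 V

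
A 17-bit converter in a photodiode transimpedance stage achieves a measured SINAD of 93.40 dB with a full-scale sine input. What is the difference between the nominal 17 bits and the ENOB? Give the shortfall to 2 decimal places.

ENOB = (SINAD − 1.76)/6.02 = (93.40 − 1.76)/6.02 = 15.2226 bits.
Shortfall = 17 − 15.2226 = 1.7774 bits.

1.78 bits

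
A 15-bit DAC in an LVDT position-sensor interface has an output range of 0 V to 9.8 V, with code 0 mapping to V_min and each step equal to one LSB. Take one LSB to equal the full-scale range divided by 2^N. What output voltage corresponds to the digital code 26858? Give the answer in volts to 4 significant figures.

8.032 V

Range is 9.8 V. LSB = 9.8 V / 2^15.
V_out = 0 + 26858 × (9.8/32768) V
      = 0 V + 8.03248 V = 8.03248 V.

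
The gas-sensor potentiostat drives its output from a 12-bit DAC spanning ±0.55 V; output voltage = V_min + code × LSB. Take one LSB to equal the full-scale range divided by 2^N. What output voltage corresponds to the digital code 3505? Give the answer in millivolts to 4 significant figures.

Full-scale range = 0.55 V − (-0.55 V) = 1.1 V. LSB = 1.1 V / 2^12.
Output = V_min + (3505/4096) × range = -0.55 + 0.855713 × 1.1 V
      = -0.55 + 0.941284 = 0.391284 V.

391.3 mV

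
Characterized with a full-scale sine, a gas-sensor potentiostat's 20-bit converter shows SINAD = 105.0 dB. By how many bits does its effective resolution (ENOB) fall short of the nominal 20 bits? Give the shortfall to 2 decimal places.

ENOB = (SINAD − 1.76)/6.02 = (105.0 − 1.76)/6.02 = 17.1495 bits.
20 − 17.1495 = 2.85 bits below nominal.

2.85 bits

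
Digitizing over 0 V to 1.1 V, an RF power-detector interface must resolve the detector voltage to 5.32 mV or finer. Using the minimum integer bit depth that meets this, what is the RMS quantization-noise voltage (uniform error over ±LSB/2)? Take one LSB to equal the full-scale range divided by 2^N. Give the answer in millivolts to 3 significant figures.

1.24 mV

Range is 1.1 V.
1.1 V / 5.32 mV = 206.8. Since 2^7 = 128 and 2^8 = 256, N = 8.
One LSB is 1.1 V / 256 = 4.2969 mV.
RMS noise = LSB/√12 = 1.24 mV.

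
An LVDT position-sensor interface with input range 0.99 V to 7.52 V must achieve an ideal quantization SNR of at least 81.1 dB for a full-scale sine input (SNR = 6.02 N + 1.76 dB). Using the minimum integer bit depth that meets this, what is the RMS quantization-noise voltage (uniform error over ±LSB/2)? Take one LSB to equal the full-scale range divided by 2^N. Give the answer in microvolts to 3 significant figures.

115 µV

Range = 7.52 − (0.99) = 6.53 V.
Solving 6.02 N ≥ 81.1 − 1.76: N ≥ 13.179. Round up → N = 14.
LSB = 6.53 V / 2^14 = 398.56 µV.
V_rms = LSB/√12 = 115 µV.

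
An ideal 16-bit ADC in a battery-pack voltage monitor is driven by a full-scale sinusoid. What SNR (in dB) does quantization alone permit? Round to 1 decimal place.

98.1 dB

6.02(16) + 1.76 = 96.32 + 1.76 = 98.08 dB.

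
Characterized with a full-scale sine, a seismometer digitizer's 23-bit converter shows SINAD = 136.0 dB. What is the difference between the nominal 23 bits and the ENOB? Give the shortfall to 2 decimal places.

0.70 bits

ENOB = (SINAD − 1.76)/6.02 = (136.0 − 1.76)/6.02 = 22.2990 bits.
23 − 22.2990 = 0.70 bits below nominal.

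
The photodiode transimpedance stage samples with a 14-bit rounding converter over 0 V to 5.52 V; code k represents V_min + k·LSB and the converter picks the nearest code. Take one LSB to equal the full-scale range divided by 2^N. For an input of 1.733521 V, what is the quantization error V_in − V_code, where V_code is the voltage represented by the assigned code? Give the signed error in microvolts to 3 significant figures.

+98.1 µV

Span = 5.52 V. LSB = 5.52 V / 2^14 ≈ 336.9 µV.
(V_in − V_min)/LSB = (1.733521 − (0)) × 16384/5.52 = 5145.2913 → nearest code k = 5145.
Reconstructed level: 0 + 5145 × 5.52/16384 V = 1.7334228516 V.
V_in − V_code = 1.733521 − (1.7334228516) = +98.1 µV.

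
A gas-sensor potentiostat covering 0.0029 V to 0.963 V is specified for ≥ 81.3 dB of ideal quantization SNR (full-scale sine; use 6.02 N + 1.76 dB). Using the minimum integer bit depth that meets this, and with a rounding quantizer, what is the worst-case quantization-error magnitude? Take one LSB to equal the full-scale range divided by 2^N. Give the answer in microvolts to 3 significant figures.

29.3 µV

The full-scale span is 0.963 − (0.0029) = 0.9601 V.
Required N = ⌈(81.3 − 1.76)/6.02⌉ = ⌈13.213⌉ = 14.
Step size = 0.9601/16384 V = 58.600 µV.
|e|_max = LSB/2 = 29.3 µV.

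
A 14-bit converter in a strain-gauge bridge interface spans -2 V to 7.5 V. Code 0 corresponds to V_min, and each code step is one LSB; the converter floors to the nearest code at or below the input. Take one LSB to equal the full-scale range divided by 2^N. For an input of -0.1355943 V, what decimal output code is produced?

Span: 7.5 V − (-2 V) = 9.5 V. LSB = 9.5 V / 2^14 ≈ 0.5798 mV.
V_in − V_min = -0.1355943 − (-2) = 1.8644057 V.
Divide by LSB: 1.8644057 × 16384/9.5 = 3215.4129.
Truncating gives code 3215.

3215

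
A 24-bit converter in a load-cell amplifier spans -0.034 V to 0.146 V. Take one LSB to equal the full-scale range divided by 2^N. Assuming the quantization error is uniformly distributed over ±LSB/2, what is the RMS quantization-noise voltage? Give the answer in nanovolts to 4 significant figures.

3.097 nV

Full-scale range = 0.146 V − (-0.034 V) = 0.18 V.
LSB = 0.18 V / 2^24 = 10.7288 nV.
V_rms = LSB/√12 = 10.7288 nV / √12 = 3.097 nV.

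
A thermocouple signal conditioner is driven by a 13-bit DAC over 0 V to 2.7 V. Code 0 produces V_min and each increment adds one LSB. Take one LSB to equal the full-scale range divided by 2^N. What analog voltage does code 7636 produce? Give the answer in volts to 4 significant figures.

2.517 V

V_FS = 2.7 V. LSB = 2.7 V / 2^13.
V_out = V_min + code × LSB = 0 V + 7636 × 2.7 V / 8192
      = 0 + 2.51675 = 2.51675 V.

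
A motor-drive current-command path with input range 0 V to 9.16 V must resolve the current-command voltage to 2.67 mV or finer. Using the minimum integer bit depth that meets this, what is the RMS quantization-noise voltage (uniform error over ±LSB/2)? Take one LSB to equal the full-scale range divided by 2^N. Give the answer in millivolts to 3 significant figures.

0.646 mV

Full-scale range = 9.16 V.
Required number of levels: 9.16/2.67 mV = 3430.7; smallest N with 2^N ≥ that is 12.
LSB = 9.16 V ÷ 2^12 = 9.16/4096 V = 2.2363 mV.
V_rms = LSB/√12 = 0.646 mV.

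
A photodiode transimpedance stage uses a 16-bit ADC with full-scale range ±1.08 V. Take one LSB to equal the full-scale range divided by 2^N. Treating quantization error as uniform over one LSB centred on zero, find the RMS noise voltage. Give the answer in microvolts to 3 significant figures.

9.51 µV

Span: 1.08 V − (-1.08 V) = 2.16 V.
LSB = 2.16 V / 2^16 = 32.959 µV.
For a uniform distribution on [−LSB/2, +LSB/2], V_rms = LSB/√12 = 32.959 µV/3.4641 = 9.51 µV.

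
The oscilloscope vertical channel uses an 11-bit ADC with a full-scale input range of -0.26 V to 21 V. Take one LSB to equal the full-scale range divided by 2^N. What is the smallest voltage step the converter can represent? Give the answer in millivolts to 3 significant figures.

Range = 21 − (-0.26) = 21.26 V.
2^11 = 2048 levels.
LSB = 21.26 V ÷ 2^11 = 21.26/2048 V = 10.4 mV.

10.4 mV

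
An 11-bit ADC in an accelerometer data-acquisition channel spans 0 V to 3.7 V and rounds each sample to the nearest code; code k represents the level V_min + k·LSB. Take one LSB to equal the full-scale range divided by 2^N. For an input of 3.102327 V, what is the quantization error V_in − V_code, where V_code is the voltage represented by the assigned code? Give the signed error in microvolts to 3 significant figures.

Full-scale range = 3.7 V. LSB = 3.7 V / 2^11 ≈ 1.807 mV.
(V_in − V_min)/LSB = (3.102327 − (0)) × 2048/3.7 = 1717.1799 → nearest code k = 1717.
V_code = 0 + (1717/2048) × 3.7 = 3.102001953 V.
Error = V_in − V_code = 3.102327 − (3.102001953) = +325 µV.

+325 µV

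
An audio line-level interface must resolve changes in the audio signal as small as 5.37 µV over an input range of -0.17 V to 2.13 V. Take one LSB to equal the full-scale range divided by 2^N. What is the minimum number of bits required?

19 bits

The full-scale span is 2.13 − (-0.17) = 2.3 V.
Need 2^N ≥ 2.3 V / 5.37 µV = 428300 → N_min = 19.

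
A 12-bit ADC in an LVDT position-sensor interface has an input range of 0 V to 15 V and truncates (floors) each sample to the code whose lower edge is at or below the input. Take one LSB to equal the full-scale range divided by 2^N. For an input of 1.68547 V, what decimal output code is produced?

Full-scale range = 15 V. LSB = 15 V / 2^12 ≈ 3.662 mV.
V_in − V_min = 1.68547 − (0) = 1.68547 V.
Divide by LSB: 1.68547 × 4096/15 = 460.2457.
Truncating gives code 460.

460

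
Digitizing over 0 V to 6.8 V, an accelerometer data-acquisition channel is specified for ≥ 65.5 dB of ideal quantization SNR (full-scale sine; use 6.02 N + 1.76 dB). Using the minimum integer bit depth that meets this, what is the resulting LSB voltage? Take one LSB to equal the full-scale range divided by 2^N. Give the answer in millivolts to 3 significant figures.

Range is 6.8 V.
Solving 6.02 N ≥ 65.5 − 1.76: N ≥ 10.588. Round up → N = 11.
One LSB is 6.8 V / 2048 = 3.32 mV.

3.32 mV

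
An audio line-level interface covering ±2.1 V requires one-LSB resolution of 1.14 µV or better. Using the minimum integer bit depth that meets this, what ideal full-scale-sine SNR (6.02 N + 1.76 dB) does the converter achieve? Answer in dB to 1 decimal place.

134.2 dB

The full-scale span is 2.1 − (-2.1) = 4.2 V.
4.2 V / 1.14 µV = 3.684e6. Since 2^21 = 2097152 and 2^22 = 4194304, N = 22.
Ideal SNR at N = 22: 6.02·22 + 1.76 = 134.2 dB.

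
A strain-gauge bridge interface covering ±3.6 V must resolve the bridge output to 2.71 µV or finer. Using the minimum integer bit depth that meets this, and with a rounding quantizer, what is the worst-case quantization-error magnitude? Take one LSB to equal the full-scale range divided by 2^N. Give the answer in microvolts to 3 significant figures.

Full-scale range = 3.6 V − (-3.6 V) = 7.2 V.
Levels needed ≥ 7.2/2.71 µV = 2.657e6. 2^22 = 4194304 suffices, so N_min = 22.
One LSB is 7.2 V / 4194304 = 1.7166 µV.
|e|_max = LSB/2 = 0.858 µV.

0.858 µV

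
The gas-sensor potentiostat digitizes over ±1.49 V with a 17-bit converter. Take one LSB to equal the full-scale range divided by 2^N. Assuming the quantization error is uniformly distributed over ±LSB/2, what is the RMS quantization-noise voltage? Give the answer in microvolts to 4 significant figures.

6.563 µV

Span: 1.49 V − (-1.49 V) = 2.98 V.
One LSB is 2.98 V / 131072 = 22.7356 µV.
For a uniform distribution on [−LSB/2, +LSB/2], V_rms = LSB/√12 = 22.7356 µV/3.4641 = 6.563 µV.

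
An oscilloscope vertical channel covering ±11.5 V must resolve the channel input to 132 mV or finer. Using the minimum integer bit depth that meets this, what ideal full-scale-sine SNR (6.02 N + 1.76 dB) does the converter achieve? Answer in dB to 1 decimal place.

The full-scale span is 11.5 − (-11.5) = 23 V.
Levels needed ≥ 23/132 mV = 174.2. 2^8 = 256 suffices, so N_min = 8.
SNR = 6.02 × 8 + 1.76 = 49.92 dB.

49.9 dB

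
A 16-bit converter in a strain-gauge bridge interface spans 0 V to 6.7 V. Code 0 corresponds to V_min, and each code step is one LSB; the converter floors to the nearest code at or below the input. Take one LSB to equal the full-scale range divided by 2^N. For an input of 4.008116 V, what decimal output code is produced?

39205

Range is 6.7 V. LSB = 6.7 V / 2^16 ≈ 102.2 µV.
(V_in − V_min) × 2^16/range = (4.008116 − (0)) × 65536/6.7 = 39205.357.
Floor → code = 39205.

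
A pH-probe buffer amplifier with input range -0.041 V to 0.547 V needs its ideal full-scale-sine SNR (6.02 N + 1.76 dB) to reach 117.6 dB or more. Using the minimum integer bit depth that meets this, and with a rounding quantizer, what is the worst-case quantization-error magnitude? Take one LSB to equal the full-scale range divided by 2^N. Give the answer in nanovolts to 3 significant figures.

Span: 0.547 V − (-0.041 V) = 0.588 V.
Solving 6.02 N ≥ 117.6 − 1.76: N ≥ 19.243. Round up → N = 20.
Step size = 0.588/1048576 V = 0.56076 µV.
Max error for round-to-nearest is LSB/2 = 280 nV.

280 nV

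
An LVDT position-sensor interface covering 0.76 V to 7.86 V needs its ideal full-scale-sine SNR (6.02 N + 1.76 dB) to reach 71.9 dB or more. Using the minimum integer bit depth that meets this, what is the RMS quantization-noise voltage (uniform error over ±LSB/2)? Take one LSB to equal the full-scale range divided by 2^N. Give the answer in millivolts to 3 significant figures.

Full-scale range = 7.86 V − (0.76 V) = 7.1 V.
Required N = ⌈(71.9 − 1.76)/6.02⌉ = ⌈11.651⌉ = 12.
One LSB is 7.1 V / 4096 = 1.7334 mV.
σ_q = LSB/√12 = 1.7334 mV/3.4641 = 0.500 mV.

0.500 mV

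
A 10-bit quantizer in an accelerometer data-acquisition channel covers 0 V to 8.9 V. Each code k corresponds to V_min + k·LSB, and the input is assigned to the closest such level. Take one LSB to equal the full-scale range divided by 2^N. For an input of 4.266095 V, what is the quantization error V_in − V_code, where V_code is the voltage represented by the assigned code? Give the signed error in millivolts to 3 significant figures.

Span = 8.9 V. LSB = 8.9 V / 2^10 ≈ 8.691 mV.
(V_in − V_min)/LSB = (4.266095 − (0)) × 1024/8.9 = 490.8406 → nearest code k = 491.
V_code = 0 + (491/1024) × 8.9 = 4.267480469 V.
e = 4.266095 − (4.267480469) = −1.39 mV.

−1.39 mV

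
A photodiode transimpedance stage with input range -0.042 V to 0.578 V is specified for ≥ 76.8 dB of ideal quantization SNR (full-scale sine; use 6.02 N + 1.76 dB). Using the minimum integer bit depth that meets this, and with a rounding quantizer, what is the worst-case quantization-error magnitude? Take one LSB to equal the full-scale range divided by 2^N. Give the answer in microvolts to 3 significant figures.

37.8 µV

Full-scale range = 0.578 V − (-0.042 V) = 0.62 V.
6.02 N + 1.76 ≥ 76.8 gives N ≥ 12.465, so the minimum integer is 13.
Step size = 0.62/8192 V = 75.684 µV.
Max error for round-to-nearest is LSB/2 = 37.8 µV.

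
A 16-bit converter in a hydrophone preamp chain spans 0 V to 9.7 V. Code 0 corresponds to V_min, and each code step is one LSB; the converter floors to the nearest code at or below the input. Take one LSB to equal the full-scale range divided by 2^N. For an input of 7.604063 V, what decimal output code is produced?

Full-scale range = 9.7 V. LSB = 9.7 V / 2^16 ≈ 148.0 µV.
code = ⌊(V_in − V_min)/LSB⌋ = ⌊(V_in − V_min) × 2^16 / range⌋
     = ⌊(7.604063 − (0)) × 65536 / 9.7⌋ = ⌊7.604063 × 65536/9.7⌋
     = ⌊51375.245⌋ = 51375.

51375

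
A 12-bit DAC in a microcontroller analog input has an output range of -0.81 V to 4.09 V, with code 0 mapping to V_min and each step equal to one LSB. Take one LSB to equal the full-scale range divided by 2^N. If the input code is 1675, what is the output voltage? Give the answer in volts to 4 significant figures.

Full-scale range = 4.09 V − (-0.81 V) = 4.9 V. LSB = 4.9 V / 2^12.
V_out = -0.81 + 1675 × (4.9/4096) V
      = -0.81 V + 2.00378 V = 1.19378 V.

1.194 V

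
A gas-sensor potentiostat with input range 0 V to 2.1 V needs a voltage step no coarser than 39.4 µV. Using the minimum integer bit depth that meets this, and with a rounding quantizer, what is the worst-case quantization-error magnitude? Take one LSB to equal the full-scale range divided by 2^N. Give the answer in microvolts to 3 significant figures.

Full-scale range = 2.1 V.
Need 2^N ≥ 2.1 V / 39.4 µV = 53300 → N_min = 16.
LSB = 2.1 V ÷ 2^16 = 2.1/65536 V = 32.043 µV.
Half an LSB is 16.0 µV.

16.0 µV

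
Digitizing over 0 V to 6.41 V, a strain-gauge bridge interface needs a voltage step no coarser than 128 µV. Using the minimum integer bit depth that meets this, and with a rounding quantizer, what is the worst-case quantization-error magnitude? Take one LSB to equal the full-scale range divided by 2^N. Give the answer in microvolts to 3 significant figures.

Span = 6.41 V.
6.41 V / 128 µV = 50080. Since 2^15 = 32768 and 2^16 = 65536, N = 16.
One LSB is 6.41 V / 65536 = 97.809 µV.
Max error for round-to-nearest is LSB/2 = 48.9 µV.

48.9 µV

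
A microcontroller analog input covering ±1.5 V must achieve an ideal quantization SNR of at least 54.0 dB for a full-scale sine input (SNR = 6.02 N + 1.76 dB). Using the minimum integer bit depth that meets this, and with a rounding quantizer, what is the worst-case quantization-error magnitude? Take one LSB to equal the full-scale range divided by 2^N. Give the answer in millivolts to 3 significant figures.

The full-scale span is 1.5 − (-1.5) = 3 V.
Solving 6.02 N ≥ 54.0 − 1.76: N ≥ 8.678. Round up → N = 9.
LSB = 3 V / 2^9 = 5.8594 mV.
Max error for round-to-nearest is LSB/2 = 2.93 mV.

2.93 mV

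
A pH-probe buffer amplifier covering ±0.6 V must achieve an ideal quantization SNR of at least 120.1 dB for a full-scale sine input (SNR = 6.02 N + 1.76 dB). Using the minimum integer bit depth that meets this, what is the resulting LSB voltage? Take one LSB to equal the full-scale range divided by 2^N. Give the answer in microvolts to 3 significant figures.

1.14 µV

Full-scale range = 0.6 V − (-0.6 V) = 1.2 V.
Required N = ⌈(120.1 − 1.76)/6.02⌉ = ⌈19.658⌉ = 20.
Step size = 1.2/1048576 V = 1.14 µV.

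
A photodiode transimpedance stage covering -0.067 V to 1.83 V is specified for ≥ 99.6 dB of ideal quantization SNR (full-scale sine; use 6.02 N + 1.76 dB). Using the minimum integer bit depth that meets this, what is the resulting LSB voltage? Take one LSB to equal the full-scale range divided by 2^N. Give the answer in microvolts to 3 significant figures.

14.5 µV

Range = 1.83 − (-0.067) = 1.897 V.
Required N = ⌈(99.6 − 1.76)/6.02⌉ = ⌈16.252⌉ = 17.
LSB = 1.897 V ÷ 2^17 = 1.897/131072 V = 14.5 µV.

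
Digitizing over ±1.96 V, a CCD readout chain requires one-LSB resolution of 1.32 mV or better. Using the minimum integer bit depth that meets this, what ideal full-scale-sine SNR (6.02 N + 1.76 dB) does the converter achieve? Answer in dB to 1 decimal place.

74.0 dB

Full-scale range = 1.96 V − (-1.96 V) = 3.92 V.
Required number of levels: 3.92/1.32 mV = 2969.7; smallest N with 2^N ≥ that is 12.
Ideal SNR at N = 12: 6.02·12 + 1.76 = 74.0 dB.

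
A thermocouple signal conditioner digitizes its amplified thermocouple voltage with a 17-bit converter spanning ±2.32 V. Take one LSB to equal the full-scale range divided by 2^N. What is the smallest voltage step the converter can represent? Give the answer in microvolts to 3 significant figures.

35.4 µV

Full-scale range = 2.32 V − (-2.32 V) = 4.64 V.
2^17 = 131072 levels.
LSB = 4.64 V ÷ 2^17 = 4.64/131072 V = 35.4 µV.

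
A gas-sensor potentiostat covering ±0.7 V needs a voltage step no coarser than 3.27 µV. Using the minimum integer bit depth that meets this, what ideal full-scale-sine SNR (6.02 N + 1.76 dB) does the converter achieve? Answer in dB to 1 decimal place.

Range = 0.7 − (-0.7) = 1.4 V.
Need 2^N ≥ 1.4 V / 3.27 µV = 428100 → N_min = 19.
Ideal SNR at N = 19: 6.02·19 + 1.76 = 116.1 dB.

116.1 dB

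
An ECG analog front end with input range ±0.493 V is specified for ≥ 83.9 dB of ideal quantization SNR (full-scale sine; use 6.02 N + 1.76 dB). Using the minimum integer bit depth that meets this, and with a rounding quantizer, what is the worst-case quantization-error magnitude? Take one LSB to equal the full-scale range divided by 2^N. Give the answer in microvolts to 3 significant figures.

Range = 0.493 − (-0.493) = 0.986 V.
Required N = ⌈(83.9 − 1.76)/6.02⌉ = ⌈13.645⌉ = 14.
One LSB is 0.986 V / 16384 = 60.181 µV.
Max error for round-to-nearest is LSB/2 = 30.1 µV.

30.1 µV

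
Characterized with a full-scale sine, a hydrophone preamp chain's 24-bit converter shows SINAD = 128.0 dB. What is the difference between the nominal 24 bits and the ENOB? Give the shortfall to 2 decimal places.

3.03 bits

Effective bits = (128.0 − 1.76)/6.02 = 20.9701.
Shortfall = 24 − 20.9701 = 3.0299 bits.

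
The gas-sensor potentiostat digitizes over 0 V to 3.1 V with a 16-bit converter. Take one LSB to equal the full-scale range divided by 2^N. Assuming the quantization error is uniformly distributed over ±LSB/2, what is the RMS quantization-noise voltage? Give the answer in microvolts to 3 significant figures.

13.7 µV

Span = 3.1 V.
Step size = 3.1/65536 V = 47.302 µV.
σ_q = LSB/√12 = 47.302 µV/3.4641 = 13.7 µV.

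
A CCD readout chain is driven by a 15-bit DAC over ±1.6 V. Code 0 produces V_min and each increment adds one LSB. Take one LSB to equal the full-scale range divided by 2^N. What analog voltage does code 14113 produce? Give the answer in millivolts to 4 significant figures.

Range = 1.6 − (-1.6) = 3.2 V. LSB = 3.2 V / 2^15.
V_out = V_min + code × LSB = -1.6 V + 14113 × 3.2 V / 32768
      = -1.6 + 1.37822 = -0.221777 V.

-221.8 mV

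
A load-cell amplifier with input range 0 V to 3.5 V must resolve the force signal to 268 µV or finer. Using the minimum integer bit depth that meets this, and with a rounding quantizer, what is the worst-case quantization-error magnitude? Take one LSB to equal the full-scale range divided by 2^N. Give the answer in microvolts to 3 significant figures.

Full-scale range = 3.5 V.
Levels needed ≥ 3.5/268 µV = 13060. 2^14 = 16384 suffices, so N_min = 14.
One LSB is 3.5 V / 16384 = 213.62 µV.
Max error for round-to-nearest is LSB/2 = 107 µV.

107 µV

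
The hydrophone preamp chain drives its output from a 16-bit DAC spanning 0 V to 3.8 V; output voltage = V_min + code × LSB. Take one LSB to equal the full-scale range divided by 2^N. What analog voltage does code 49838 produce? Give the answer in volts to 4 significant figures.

2.890 V

Range is 3.8 V. LSB = 3.8 V / 2^16.
V_out = 0 + 49838 × (3.8/65536) V
      = 0 + 2.88978 = 2.88978 V.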